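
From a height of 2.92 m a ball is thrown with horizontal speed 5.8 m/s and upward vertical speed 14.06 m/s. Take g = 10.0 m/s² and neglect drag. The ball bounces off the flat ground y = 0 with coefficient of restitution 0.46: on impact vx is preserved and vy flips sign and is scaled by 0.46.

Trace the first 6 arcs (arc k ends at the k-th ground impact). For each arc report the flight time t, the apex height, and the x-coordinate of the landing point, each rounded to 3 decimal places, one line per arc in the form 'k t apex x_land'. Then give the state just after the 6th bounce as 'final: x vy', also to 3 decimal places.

Arc 1: start y=2.920, vy=14.060 → t=3.006, apex=12.804, x_land=17.436, impact vy=-16.003
  bounce: vy ← 0.46·16.003 = 7.361
Arc 2: start y=0.000, vy=7.361 → t=1.472, apex=2.709, x_land=25.975, impact vy=-7.361
  bounce: vy ← 0.46·7.361 = 3.386
Arc 3: start y=0.000, vy=3.386 → t=0.677, apex=0.573, x_land=29.903, impact vy=-3.386
  bounce: vy ← 0.46·3.386 = 1.558
Arc 4: start y=0.000, vy=1.558 → t=0.312, apex=0.121, x_land=31.710, impact vy=-1.558
  bounce: vy ← 0.46·1.558 = 0.717
Arc 5: start y=0.000, vy=0.717 → t=0.143, apex=0.026, x_land=32.541, impact vy=-0.717
  bounce: vy ← 0.46·0.717 = 0.330
Arc 6: start y=0.000, vy=0.330 → t=0.066, apex=0.005, x_land=32.924, impact vy=-0.330
  bounce: vy ← 0.46·0.330 = 0.152

1 3.006 12.804 17.436
2 1.472 2.709 25.975
3 0.677 0.573 29.903
4 0.312 0.121 31.710
5 0.143 0.026 32.541
6 0.066 0.005 32.924
final: 32.924 0.152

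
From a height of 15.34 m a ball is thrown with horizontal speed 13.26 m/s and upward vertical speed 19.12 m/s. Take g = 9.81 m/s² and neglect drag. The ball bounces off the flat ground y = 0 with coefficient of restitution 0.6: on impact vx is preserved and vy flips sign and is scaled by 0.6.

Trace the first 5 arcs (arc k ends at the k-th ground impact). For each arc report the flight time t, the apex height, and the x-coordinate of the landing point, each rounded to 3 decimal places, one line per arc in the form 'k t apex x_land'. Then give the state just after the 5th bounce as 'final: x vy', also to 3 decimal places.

1 4.581 33.973 60.741
2 3.158 12.230 102.618
3 1.895 4.403 127.744
4 1.137 1.585 142.819
5 0.682 0.571 151.865
final: 151.865 2.008

Arc 1: start y=15.340, vy=19.120 → t=4.581, apex=33.973, x_land=60.741, impact vy=-25.818
  bounce: vy ← 0.6·25.818 = 15.491
Arc 2: start y=0.000, vy=15.491 → t=3.158, apex=12.230, x_land=102.618, impact vy=-15.491
  bounce: vy ← 0.6·15.491 = 9.294
Arc 3: start y=0.000, vy=9.294 → t=1.895, apex=4.403, x_land=127.744, impact vy=-9.294
  bounce: vy ← 0.6·9.294 = 5.577
Arc 4: start y=0.000, vy=5.577 → t=1.137, apex=1.585, x_land=142.819, impact vy=-5.577
  bounce: vy ← 0.6·5.577 = 3.346
Arc 5: start y=0.000, vy=3.346 → t=0.682, apex=0.571, x_land=151.865, impact vy=-3.346
  bounce: vy ← 0.6·3.346 = 2.008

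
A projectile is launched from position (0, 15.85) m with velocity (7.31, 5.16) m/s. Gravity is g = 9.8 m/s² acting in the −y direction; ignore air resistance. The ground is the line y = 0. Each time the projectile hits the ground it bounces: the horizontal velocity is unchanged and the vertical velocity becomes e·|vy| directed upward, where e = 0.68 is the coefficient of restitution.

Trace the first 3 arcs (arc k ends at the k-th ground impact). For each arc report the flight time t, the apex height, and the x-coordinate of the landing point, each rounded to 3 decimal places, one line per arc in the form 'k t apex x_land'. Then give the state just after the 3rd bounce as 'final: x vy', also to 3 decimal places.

Arc 1: start y=15.850, vy=5.160 → t=2.401, apex=17.208, x_land=17.548, impact vy=-18.365
  bounce: vy ← 0.68·18.365 = 12.488
Arc 2: start y=0.000, vy=12.488 → t=2.549, apex=7.957, x_land=36.179, impact vy=-12.488
  bounce: vy ← 0.68·12.488 = 8.492
Arc 3: start y=0.000, vy=8.492 → t=1.733, apex=3.679, x_land=48.848, impact vy=-8.492
  bounce: vy ← 0.68·8.492 = 5.775

1 2.401 17.208 17.548
2 2.549 7.957 36.179
3 1.733 3.679 48.848
final: 48.848 5.775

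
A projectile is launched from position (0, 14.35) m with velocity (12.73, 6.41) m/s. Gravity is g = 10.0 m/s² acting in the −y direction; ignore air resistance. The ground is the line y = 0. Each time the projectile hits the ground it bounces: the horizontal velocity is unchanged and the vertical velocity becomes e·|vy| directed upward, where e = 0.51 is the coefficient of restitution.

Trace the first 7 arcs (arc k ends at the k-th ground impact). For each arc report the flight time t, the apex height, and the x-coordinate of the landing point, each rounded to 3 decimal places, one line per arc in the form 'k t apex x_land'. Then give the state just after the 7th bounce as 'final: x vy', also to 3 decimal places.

Arc 1: start y=14.350, vy=6.410 → t=2.452, apex=16.404, x_land=31.218, impact vy=-18.113
  bounce: vy ← 0.51·18.113 = 9.238
Arc 2: start y=0.000, vy=9.238 → t=1.848, apex=4.267, x_land=54.737, impact vy=-9.238
  bounce: vy ← 0.51·9.238 = 4.711
Arc 3: start y=0.000, vy=4.711 → t=0.942, apex=1.110, x_land=66.732, impact vy=-4.711
  bounce: vy ← 0.51·4.711 = 2.403
Arc 4: start y=0.000, vy=2.403 → t=0.481, apex=0.289, x_land=72.849, impact vy=-2.403
  bounce: vy ← 0.51·2.403 = 1.225
Arc 5: start y=0.000, vy=1.225 → t=0.245, apex=0.075, x_land=75.969, impact vy=-1.225
  bounce: vy ← 0.51·1.225 = 0.625
Arc 6: start y=0.000, vy=0.625 → t=0.125, apex=0.020, x_land=77.560, impact vy=-0.625
  bounce: vy ← 0.51·0.625 = 0.319
Arc 7: start y=0.000, vy=0.319 → t=0.064, apex=0.005, x_land=78.372, impact vy=-0.319
  bounce: vy ← 0.51·0.319 = 0.163

1 2.452 16.404 31.218
2 1.848 4.267 54.737
3 0.942 1.110 66.732
4 0.481 0.289 72.849
5 0.245 0.075 75.969
6 0.125 0.020 77.560
7 0.064 0.005 78.372
final: 78.372 0.163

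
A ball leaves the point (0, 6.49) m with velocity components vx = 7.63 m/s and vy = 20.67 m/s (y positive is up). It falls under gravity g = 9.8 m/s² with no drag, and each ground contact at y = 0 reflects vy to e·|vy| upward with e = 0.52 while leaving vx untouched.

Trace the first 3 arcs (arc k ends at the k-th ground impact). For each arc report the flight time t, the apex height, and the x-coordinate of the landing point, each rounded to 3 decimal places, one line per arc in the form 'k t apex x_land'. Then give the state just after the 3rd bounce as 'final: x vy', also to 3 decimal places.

1 4.512 28.288 34.426
2 2.499 7.649 53.492
3 1.299 2.068 63.407
final: 63.407 3.311

Arc 1: start y=6.490, vy=20.670 → t=4.512, apex=28.288, x_land=34.426, impact vy=-23.547
  bounce: vy ← 0.52·23.547 = 12.244
Arc 2: start y=0.000, vy=12.244 → t=2.499, apex=7.649, x_land=53.492, impact vy=-12.244
  bounce: vy ← 0.52·12.244 = 6.367
Arc 3: start y=0.000, vy=6.367 → t=1.299, apex=2.068, x_land=63.407, impact vy=-6.367
  bounce: vy ← 0.52·6.367 = 3.311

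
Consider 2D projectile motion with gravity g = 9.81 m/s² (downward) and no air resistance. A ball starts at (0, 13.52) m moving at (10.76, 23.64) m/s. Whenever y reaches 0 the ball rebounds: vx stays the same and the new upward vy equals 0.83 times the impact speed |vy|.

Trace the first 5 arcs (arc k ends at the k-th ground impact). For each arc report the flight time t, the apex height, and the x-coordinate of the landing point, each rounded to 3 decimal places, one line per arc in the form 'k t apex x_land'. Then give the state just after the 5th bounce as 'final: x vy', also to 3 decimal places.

Arc 1: start y=13.520, vy=23.640 → t=5.336, apex=42.004, x_land=57.417, impact vy=-28.707
  bounce: vy ← 0.83·28.707 = 23.827
Arc 2: start y=0.000, vy=23.827 → t=4.858, apex=28.936, x_land=109.686, impact vy=-23.827
  bounce: vy ← 0.83·23.827 = 19.776
Arc 3: start y=0.000, vy=19.776 → t=4.032, apex=19.934, x_land=153.069, impact vy=-19.776
  bounce: vy ← 0.83·19.776 = 16.414
Arc 4: start y=0.000, vy=16.414 → t=3.346, apex=13.733, x_land=189.077, impact vy=-16.414
  bounce: vy ← 0.83·16.414 = 13.624
Arc 5: start y=0.000, vy=13.624 → t=2.778, apex=9.460, x_land=218.964, impact vy=-13.624
  bounce: vy ← 0.83·13.624 = 11.308

1 5.336 42.004 57.417
2 4.858 28.936 109.686
3 4.032 19.934 153.069
4 3.346 13.733 189.077
5 2.778 9.460 218.964
final: 218.964 11.308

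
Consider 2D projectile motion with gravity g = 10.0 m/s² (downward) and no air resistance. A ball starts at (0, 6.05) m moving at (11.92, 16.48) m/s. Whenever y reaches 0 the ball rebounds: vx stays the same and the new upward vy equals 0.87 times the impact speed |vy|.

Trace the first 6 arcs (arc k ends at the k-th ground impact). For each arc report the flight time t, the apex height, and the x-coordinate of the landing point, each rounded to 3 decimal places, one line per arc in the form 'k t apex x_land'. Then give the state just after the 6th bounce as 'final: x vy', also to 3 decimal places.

1 3.629 19.630 43.262
2 3.448 14.858 84.358
3 2.999 11.246 120.111
4 2.610 8.512 151.216
5 2.270 6.443 178.278
6 1.975 4.876 201.822
final: 201.822 8.592

Arc 1: start y=6.050, vy=16.480 → t=3.629, apex=19.630, x_land=43.262, impact vy=-19.814
  bounce: vy ← 0.87·19.814 = 17.238
Arc 2: start y=0.000, vy=17.238 → t=3.448, apex=14.858, x_land=84.358, impact vy=-17.238
  bounce: vy ← 0.87·17.238 = 14.997
Arc 3: start y=0.000, vy=14.997 → t=2.999, apex=11.246, x_land=120.111, impact vy=-14.997
  bounce: vy ← 0.87·14.997 = 13.048
Arc 4: start y=0.000, vy=13.048 → t=2.610, apex=8.512, x_land=151.216, impact vy=-13.048
  bounce: vy ← 0.87·13.048 = 11.351
Arc 5: start y=0.000, vy=11.351 → t=2.270, apex=6.443, x_land=178.278, impact vy=-11.351
  bounce: vy ← 0.87·11.351 = 9.876
Arc 6: start y=0.000, vy=9.876 → t=1.975, apex=4.876, x_land=201.822, impact vy=-9.876
  bounce: vy ← 0.87·9.876 = 8.592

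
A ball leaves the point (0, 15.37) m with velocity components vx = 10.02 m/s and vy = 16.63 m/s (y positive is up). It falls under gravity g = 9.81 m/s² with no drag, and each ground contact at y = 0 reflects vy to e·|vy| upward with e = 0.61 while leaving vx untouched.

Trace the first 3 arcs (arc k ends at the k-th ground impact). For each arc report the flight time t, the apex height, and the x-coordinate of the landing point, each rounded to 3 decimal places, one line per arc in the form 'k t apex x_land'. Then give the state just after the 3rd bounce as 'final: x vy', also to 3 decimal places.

Arc 1: start y=15.370, vy=16.630 → t=4.146, apex=29.466, x_land=41.545, impact vy=-24.044
  bounce: vy ← 0.61·24.044 = 14.667
Arc 2: start y=0.000, vy=14.667 → t=2.990, apex=10.964, x_land=71.506, impact vy=-14.667
  bounce: vy ← 0.61·14.667 = 8.947
Arc 3: start y=0.000, vy=8.947 → t=1.824, apex=4.080, x_land=89.783, impact vy=-8.947
  bounce: vy ← 0.61·8.947 = 5.458

1 4.146 29.466 41.545
2 2.990 10.964 71.506
3 1.824 4.080 89.783
final: 89.783 5.458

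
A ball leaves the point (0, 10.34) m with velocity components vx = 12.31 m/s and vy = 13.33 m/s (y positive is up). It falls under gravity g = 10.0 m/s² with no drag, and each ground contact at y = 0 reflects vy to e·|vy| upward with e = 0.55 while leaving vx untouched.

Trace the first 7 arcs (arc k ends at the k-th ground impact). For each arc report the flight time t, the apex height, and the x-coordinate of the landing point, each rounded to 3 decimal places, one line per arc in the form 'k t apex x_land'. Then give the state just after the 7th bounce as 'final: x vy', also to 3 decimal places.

1 3.294 19.224 40.547
2 2.157 5.815 67.099
3 1.186 1.759 81.702
4 0.652 0.532 89.734
5 0.359 0.161 94.152
6 0.197 0.049 96.581
7 0.109 0.015 97.918
final: 97.918 0.299

Arc 1: start y=10.340, vy=13.330 → t=3.294, apex=19.224, x_land=40.547, impact vy=-19.608
  bounce: vy ← 0.55·19.608 = 10.785
Arc 2: start y=0.000, vy=10.785 → t=2.157, apex=5.815, x_land=67.099, impact vy=-10.785
  bounce: vy ← 0.55·10.785 = 5.932
Arc 3: start y=0.000, vy=5.932 → t=1.186, apex=1.759, x_land=81.702, impact vy=-5.932
  bounce: vy ← 0.55·5.932 = 3.262
Arc 4: start y=0.000, vy=3.262 → t=0.652, apex=0.532, x_land=89.734, impact vy=-3.262
  bounce: vy ← 0.55·3.262 = 1.794
Arc 5: start y=0.000, vy=1.794 → t=0.359, apex=0.161, x_land=94.152, impact vy=-1.794
  bounce: vy ← 0.55·1.794 = 0.987
Arc 6: start y=0.000, vy=0.987 → t=0.197, apex=0.049, x_land=96.581, impact vy=-0.987
  bounce: vy ← 0.55·0.987 = 0.543
Arc 7: start y=0.000, vy=0.543 → t=0.109, apex=0.015, x_land=97.918, impact vy=-0.543
  bounce: vy ← 0.55·0.543 = 0.299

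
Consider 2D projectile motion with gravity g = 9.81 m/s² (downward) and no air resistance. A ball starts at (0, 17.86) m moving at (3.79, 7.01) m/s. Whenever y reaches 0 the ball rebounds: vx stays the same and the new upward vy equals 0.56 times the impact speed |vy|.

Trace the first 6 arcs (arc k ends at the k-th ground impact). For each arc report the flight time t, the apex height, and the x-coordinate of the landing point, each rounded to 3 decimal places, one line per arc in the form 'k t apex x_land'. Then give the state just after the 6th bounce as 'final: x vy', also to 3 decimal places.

Arc 1: start y=17.860, vy=7.010 → t=2.752, apex=20.365, x_land=10.431, impact vy=-19.989
  bounce: vy ← 0.56·19.989 = 11.194
Arc 2: start y=0.000, vy=11.194 → t=2.282, apex=6.386, x_land=19.080, impact vy=-11.194
  bounce: vy ← 0.56·11.194 = 6.268
Arc 3: start y=0.000, vy=6.268 → t=1.278, apex=2.003, x_land=23.923, impact vy=-6.268
  bounce: vy ← 0.56·6.268 = 3.510
Arc 4: start y=0.000, vy=3.510 → t=0.716, apex=0.628, x_land=26.636, impact vy=-3.510
  bounce: vy ← 0.56·3.510 = 1.966
Arc 5: start y=0.000, vy=1.966 → t=0.401, apex=0.197, x_land=28.155, impact vy=-1.966
  bounce: vy ← 0.56·1.966 = 1.101
Arc 6: start y=0.000, vy=1.101 → t=0.224, apex=0.062, x_land=29.005, impact vy=-1.101
  bounce: vy ← 0.56·1.101 = 0.616

1 2.752 20.365 10.431
2 2.282 6.386 19.080
3 1.278 2.003 23.923
4 0.716 0.628 26.636
5 0.401 0.197 28.155
6 0.224 0.062 29.005
final: 29.005 0.616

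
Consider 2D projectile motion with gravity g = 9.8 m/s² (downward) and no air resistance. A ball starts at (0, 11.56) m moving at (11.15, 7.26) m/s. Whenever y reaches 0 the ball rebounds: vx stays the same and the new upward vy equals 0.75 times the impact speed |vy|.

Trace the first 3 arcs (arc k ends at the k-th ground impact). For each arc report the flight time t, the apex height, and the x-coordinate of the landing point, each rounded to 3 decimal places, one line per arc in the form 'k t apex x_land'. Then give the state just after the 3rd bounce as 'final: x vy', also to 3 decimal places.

Arc 1: start y=11.560, vy=7.260 → t=2.446, apex=14.249, x_land=27.274, impact vy=-16.712
  bounce: vy ← 0.75·16.712 = 12.534
Arc 2: start y=0.000, vy=12.534 → t=2.558, apex=8.015, x_land=55.795, impact vy=-12.534
  bounce: vy ← 0.75·12.534 = 9.400
Arc 3: start y=0.000, vy=9.400 → t=1.918, apex=4.509, x_land=77.186, impact vy=-9.400
  bounce: vy ← 0.75·9.400 = 7.050

1 2.446 14.249 27.274
2 2.558 8.015 55.795
3 1.918 4.509 77.186
final: 77.186 7.050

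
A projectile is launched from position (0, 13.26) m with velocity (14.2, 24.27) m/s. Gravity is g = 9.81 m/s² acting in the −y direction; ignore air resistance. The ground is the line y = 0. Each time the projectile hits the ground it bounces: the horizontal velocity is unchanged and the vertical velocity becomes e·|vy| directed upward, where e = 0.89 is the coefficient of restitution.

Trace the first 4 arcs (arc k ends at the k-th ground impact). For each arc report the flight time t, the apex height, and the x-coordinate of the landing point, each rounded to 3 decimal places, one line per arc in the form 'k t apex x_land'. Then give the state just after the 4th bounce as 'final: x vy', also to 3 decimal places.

Arc 1: start y=13.260, vy=24.270 → t=5.445, apex=43.282, x_land=77.312, impact vy=-29.141
  bounce: vy ← 0.89·29.141 = 25.935
Arc 2: start y=0.000, vy=25.935 → t=5.288, apex=34.284, x_land=152.396, impact vy=-25.935
  bounce: vy ← 0.89·25.935 = 23.083
Arc 3: start y=0.000, vy=23.083 → t=4.706, apex=27.156, x_land=219.220, impact vy=-23.083
  bounce: vy ← 0.89·23.083 = 20.543
Arc 4: start y=0.000, vy=20.543 → t=4.188, apex=21.510, x_land=278.693, impact vy=-20.543
  bounce: vy ← 0.89·20.543 = 18.284

1 5.445 43.282 77.312
2 5.288 34.284 152.396
3 4.706 27.156 219.220
4 4.188 21.510 278.693
final: 278.693 18.284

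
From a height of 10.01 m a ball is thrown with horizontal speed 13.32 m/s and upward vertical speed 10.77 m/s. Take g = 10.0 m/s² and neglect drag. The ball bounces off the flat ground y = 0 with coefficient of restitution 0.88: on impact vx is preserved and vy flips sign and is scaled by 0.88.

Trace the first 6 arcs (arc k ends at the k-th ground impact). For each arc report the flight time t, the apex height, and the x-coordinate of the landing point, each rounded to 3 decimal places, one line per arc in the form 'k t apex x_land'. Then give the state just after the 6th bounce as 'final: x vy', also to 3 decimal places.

1 2.855 15.810 38.031
2 3.130 12.243 79.717
3 2.754 9.481 116.401
4 2.424 7.342 148.683
5 2.133 5.686 177.091
6 1.877 4.403 202.090
final: 202.090 8.258

Arc 1: start y=10.010, vy=10.770 → t=2.855, apex=15.810, x_land=38.031, impact vy=-17.782
  bounce: vy ← 0.88·17.782 = 15.648
Arc 2: start y=0.000, vy=15.648 → t=3.130, apex=12.243, x_land=79.717, impact vy=-15.648
  bounce: vy ← 0.88·15.648 = 13.770
Arc 3: start y=0.000, vy=13.770 → t=2.754, apex=9.481, x_land=116.401, impact vy=-13.770
  bounce: vy ← 0.88·13.770 = 12.118
Arc 4: start y=0.000, vy=12.118 → t=2.424, apex=7.342, x_land=148.683, impact vy=-12.118
  bounce: vy ← 0.88·12.118 = 10.664
Arc 5: start y=0.000, vy=10.664 → t=2.133, apex=5.686, x_land=177.091, impact vy=-10.664
  bounce: vy ← 0.88·10.664 = 9.384
Arc 6: start y=0.000, vy=9.384 → t=1.877, apex=4.403, x_land=202.090, impact vy=-9.384
  bounce: vy ← 0.88·9.384 = 8.258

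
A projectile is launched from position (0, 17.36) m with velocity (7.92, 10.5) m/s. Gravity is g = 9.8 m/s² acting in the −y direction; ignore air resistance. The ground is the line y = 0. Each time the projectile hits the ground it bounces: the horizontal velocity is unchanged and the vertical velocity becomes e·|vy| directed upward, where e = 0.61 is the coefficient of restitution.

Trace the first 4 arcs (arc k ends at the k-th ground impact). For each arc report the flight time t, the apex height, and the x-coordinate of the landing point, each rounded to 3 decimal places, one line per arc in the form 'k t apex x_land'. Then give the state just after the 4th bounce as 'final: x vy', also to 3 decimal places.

Arc 1: start y=17.360, vy=10.500 → t=3.237, apex=22.985, x_land=25.639, impact vy=-21.225
  bounce: vy ← 0.61·21.225 = 12.947
Arc 2: start y=0.000, vy=12.947 → t=2.642, apex=8.553, x_land=46.566, impact vy=-12.947
  bounce: vy ← 0.61·12.947 = 7.898
Arc 3: start y=0.000, vy=7.898 → t=1.612, apex=3.182, x_land=59.332, impact vy=-7.898
  bounce: vy ← 0.61·7.898 = 4.818
Arc 4: start y=0.000, vy=4.818 → t=0.983, apex=1.184, x_land=67.119, impact vy=-4.818
  bounce: vy ← 0.61·4.818 = 2.939

1 3.237 22.985 25.639
2 2.642 8.553 46.566
3 1.612 3.182 59.332
4 0.983 1.184 67.119
final: 67.119 2.939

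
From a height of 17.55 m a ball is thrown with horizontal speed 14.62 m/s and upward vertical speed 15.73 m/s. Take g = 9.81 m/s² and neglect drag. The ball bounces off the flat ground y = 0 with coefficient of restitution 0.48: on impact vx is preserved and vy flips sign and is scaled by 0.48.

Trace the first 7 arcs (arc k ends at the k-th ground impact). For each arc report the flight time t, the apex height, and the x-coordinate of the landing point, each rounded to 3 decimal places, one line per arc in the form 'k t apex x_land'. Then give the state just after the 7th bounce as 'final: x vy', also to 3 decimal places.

Arc 1: start y=17.550, vy=15.730 → t=4.083, apex=30.161, x_land=59.696, impact vy=-24.326
  bounce: vy ← 0.48·24.326 = 11.677
Arc 2: start y=0.000, vy=11.677 → t=2.381, apex=6.949, x_land=94.500, impact vy=-11.677
  bounce: vy ← 0.48·11.677 = 5.605
Arc 3: start y=0.000, vy=5.605 → t=1.143, apex=1.601, x_land=111.206, impact vy=-5.605
  bounce: vy ← 0.48·5.605 = 2.690
Arc 4: start y=0.000, vy=2.690 → t=0.548, apex=0.369, x_land=119.224, impact vy=-2.690
  bounce: vy ← 0.48·2.690 = 1.291
Arc 5: start y=0.000, vy=1.291 → t=0.263, apex=0.085, x_land=123.073, impact vy=-1.291
  bounce: vy ← 0.48·1.291 = 0.620
Arc 6: start y=0.000, vy=0.620 → t=0.126, apex=0.020, x_land=124.921, impact vy=-0.620
  bounce: vy ← 0.48·0.620 = 0.298
Arc 7: start y=0.000, vy=0.298 → t=0.061, apex=0.005, x_land=125.808, impact vy=-0.298
  bounce: vy ← 0.48·0.298 = 0.143

1 4.083 30.161 59.696
2 2.381 6.949 94.500
3 1.143 1.601 111.206
4 0.548 0.369 119.224
5 0.263 0.085 123.073
6 0.126 0.020 124.921
7 0.061 0.005 125.808
final: 125.808 0.143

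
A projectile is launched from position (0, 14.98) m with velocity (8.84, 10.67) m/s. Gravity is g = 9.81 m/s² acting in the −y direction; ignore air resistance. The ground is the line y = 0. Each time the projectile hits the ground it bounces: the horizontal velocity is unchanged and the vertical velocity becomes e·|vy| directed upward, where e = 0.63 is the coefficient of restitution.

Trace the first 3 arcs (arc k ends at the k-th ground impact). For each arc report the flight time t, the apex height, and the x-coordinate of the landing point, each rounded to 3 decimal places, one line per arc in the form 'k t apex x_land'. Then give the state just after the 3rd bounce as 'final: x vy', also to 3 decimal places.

1 3.146 20.783 27.811
2 2.594 8.249 50.739
3 1.634 3.274 65.183
final: 65.183 5.049

Arc 1: start y=14.980, vy=10.670 → t=3.146, apex=20.783, x_land=27.811, impact vy=-20.193
  bounce: vy ← 0.63·20.193 = 12.722
Arc 2: start y=0.000, vy=12.722 → t=2.594, apex=8.249, x_land=50.739, impact vy=-12.722
  bounce: vy ← 0.63·12.722 = 8.015
Arc 3: start y=0.000, vy=8.015 → t=1.634, apex=3.274, x_land=65.183, impact vy=-8.015
  bounce: vy ← 0.63·8.015 = 5.049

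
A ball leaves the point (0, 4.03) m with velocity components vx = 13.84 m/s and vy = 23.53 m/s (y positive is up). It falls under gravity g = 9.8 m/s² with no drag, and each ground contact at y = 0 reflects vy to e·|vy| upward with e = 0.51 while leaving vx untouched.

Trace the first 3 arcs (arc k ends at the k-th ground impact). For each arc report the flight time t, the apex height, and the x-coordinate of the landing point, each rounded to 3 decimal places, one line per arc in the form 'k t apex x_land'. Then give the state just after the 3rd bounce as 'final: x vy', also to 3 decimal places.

Arc 1: start y=4.030, vy=23.530 → t=4.968, apex=32.278, x_land=68.752, impact vy=-25.153
  bounce: vy ← 0.51·25.153 = 12.828
Arc 2: start y=0.000, vy=12.828 → t=2.618, apex=8.396, x_land=104.984, impact vy=-12.828
  bounce: vy ← 0.51·12.828 = 6.542
Arc 3: start y=0.000, vy=6.542 → t=1.335, apex=2.184, x_land=123.462, impact vy=-6.542
  bounce: vy ← 0.51·6.542 = 3.337

1 4.968 32.278 68.752
2 2.618 8.396 104.984
3 1.335 2.184 123.462
final: 123.462 3.337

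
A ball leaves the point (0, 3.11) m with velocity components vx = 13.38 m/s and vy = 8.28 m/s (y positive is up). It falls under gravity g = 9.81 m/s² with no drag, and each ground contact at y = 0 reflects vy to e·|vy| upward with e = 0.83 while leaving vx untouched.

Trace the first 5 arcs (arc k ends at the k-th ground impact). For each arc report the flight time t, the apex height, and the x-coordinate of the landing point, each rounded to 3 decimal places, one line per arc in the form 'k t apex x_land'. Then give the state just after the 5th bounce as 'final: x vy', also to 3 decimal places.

Arc 1: start y=3.110, vy=8.280 → t=2.004, apex=6.604, x_land=26.819, impact vy=-11.383
  bounce: vy ← 0.83·11.383 = 9.448
Arc 2: start y=0.000, vy=9.448 → t=1.926, apex=4.550, x_land=52.591, impact vy=-9.448
  bounce: vy ← 0.83·9.448 = 7.842
Arc 3: start y=0.000, vy=7.842 → t=1.599, apex=3.134, x_land=73.983, impact vy=-7.842
  bounce: vy ← 0.83·7.842 = 6.509
Arc 4: start y=0.000, vy=6.509 → t=1.327, apex=2.159, x_land=91.738, impact vy=-6.509
  bounce: vy ← 0.83·6.509 = 5.402
Arc 5: start y=0.000, vy=5.402 → t=1.101, apex=1.487, x_land=106.474, impact vy=-5.402
  bounce: vy ← 0.83·5.402 = 4.484

1 2.004 6.604 26.819
2 1.926 4.550 52.591
3 1.599 3.134 73.983
4 1.327 2.159 91.738
5 1.101 1.487 106.474
final: 106.474 4.484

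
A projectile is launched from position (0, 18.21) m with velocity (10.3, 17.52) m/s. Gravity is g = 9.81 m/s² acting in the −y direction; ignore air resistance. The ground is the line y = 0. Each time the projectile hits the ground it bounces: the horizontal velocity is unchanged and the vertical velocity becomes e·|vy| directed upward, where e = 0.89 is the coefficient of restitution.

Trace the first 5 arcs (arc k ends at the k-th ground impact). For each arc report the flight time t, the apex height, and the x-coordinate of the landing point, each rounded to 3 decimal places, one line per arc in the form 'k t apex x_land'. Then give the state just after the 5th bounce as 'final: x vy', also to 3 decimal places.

1 4.413 33.855 45.455
2 4.676 26.816 93.622
3 4.162 21.241 136.490
4 3.704 16.825 174.643
5 3.297 13.327 208.599
final: 208.599 14.392

Arc 1: start y=18.210, vy=17.520 → t=4.413, apex=33.855, x_land=45.455, impact vy=-25.773
  bounce: vy ← 0.89·25.773 = 22.938
Arc 2: start y=0.000, vy=22.938 → t=4.676, apex=26.816, x_land=93.622, impact vy=-22.938
  bounce: vy ← 0.89·22.938 = 20.415
Arc 3: start y=0.000, vy=20.415 → t=4.162, apex=21.241, x_land=136.490, impact vy=-20.415
  bounce: vy ← 0.89·20.415 = 18.169
Arc 4: start y=0.000, vy=18.169 → t=3.704, apex=16.825, x_land=174.643, impact vy=-18.169
  bounce: vy ← 0.89·18.169 = 16.170
Arc 5: start y=0.000, vy=16.170 → t=3.297, apex=13.327, x_land=208.599, impact vy=-16.170
  bounce: vy ← 0.89·16.170 = 14.392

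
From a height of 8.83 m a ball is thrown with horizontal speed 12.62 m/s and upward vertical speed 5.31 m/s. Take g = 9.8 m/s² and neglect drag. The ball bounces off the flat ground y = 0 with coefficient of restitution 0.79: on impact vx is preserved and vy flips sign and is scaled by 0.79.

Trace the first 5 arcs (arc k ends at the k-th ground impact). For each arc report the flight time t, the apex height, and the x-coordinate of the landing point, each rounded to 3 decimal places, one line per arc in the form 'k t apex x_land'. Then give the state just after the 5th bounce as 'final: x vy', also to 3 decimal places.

1 1.989 10.269 25.107
2 2.287 6.409 53.972
3 1.807 4.000 76.776
4 1.427 2.496 94.790
5 1.128 1.558 109.022
final: 109.022 4.365

Arc 1: start y=8.830, vy=5.310 → t=1.989, apex=10.269, x_land=25.107, impact vy=-14.187
  bounce: vy ← 0.79·14.187 = 11.208
Arc 2: start y=0.000, vy=11.208 → t=2.287, apex=6.409, x_land=53.972, impact vy=-11.208
  bounce: vy ← 0.79·11.208 = 8.854
Arc 3: start y=0.000, vy=8.854 → t=1.807, apex=4.000, x_land=76.776, impact vy=-8.854
  bounce: vy ← 0.79·8.854 = 6.995
Arc 4: start y=0.000, vy=6.995 → t=1.427, apex=2.496, x_land=94.790, impact vy=-6.995
  bounce: vy ← 0.79·6.995 = 5.526
Arc 5: start y=0.000, vy=5.526 → t=1.128, apex=1.558, x_land=109.022, impact vy=-5.526
  bounce: vy ← 0.79·5.526 = 4.365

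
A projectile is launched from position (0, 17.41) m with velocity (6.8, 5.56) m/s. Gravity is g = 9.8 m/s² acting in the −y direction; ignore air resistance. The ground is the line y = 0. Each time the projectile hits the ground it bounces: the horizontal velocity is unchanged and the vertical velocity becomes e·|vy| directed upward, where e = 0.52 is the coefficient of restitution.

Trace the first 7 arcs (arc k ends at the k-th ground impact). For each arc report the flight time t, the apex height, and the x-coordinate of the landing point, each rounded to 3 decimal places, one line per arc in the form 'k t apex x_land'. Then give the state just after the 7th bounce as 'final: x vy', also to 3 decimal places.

Arc 1: start y=17.410, vy=5.560 → t=2.536, apex=18.987, x_land=17.244, impact vy=-19.291
  bounce: vy ← 0.52·19.291 = 10.031
Arc 2: start y=0.000, vy=10.031 → t=2.047, apex=5.134, x_land=31.165, impact vy=-10.031
  bounce: vy ← 0.52·10.031 = 5.216
Arc 3: start y=0.000, vy=5.216 → t=1.065, apex=1.388, x_land=38.404, impact vy=-5.216
  bounce: vy ← 0.52·5.216 = 2.712
Arc 4: start y=0.000, vy=2.712 → t=0.554, apex=0.375, x_land=42.168, impact vy=-2.712
  bounce: vy ← 0.52·2.712 = 1.410
Arc 5: start y=0.000, vy=1.410 → t=0.288, apex=0.102, x_land=44.126, impact vy=-1.410
  bounce: vy ← 0.52·1.410 = 0.733
Arc 6: start y=0.000, vy=0.733 → t=0.150, apex=0.027, x_land=45.143, impact vy=-0.733
  bounce: vy ← 0.52·0.733 = 0.381
Arc 7: start y=0.000, vy=0.381 → t=0.078, apex=0.007, x_land=45.673, impact vy=-0.381
  bounce: vy ← 0.52·0.381 = 0.198

1 2.536 18.987 17.244
2 2.047 5.134 31.165
3 1.065 1.388 38.404
4 0.554 0.375 42.168
5 0.288 0.102 44.126
6 0.150 0.027 45.143
7 0.078 0.007 45.673
final: 45.673 0.198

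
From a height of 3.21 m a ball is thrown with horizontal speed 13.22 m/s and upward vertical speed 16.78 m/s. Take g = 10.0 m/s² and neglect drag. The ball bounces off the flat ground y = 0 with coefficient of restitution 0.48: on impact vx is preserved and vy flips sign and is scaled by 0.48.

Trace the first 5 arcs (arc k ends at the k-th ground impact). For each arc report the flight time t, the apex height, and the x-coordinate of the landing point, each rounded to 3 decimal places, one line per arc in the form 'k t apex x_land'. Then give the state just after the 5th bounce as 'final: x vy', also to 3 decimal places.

1 3.537 17.288 46.766
2 1.785 3.983 70.365
3 0.857 0.918 81.692
4 0.411 0.211 87.129
5 0.197 0.049 89.739
final: 89.739 0.474

Arc 1: start y=3.210, vy=16.780 → t=3.537, apex=17.288, x_land=46.766, impact vy=-18.595
  bounce: vy ← 0.48·18.595 = 8.926
Arc 2: start y=0.000, vy=8.926 → t=1.785, apex=3.983, x_land=70.365, impact vy=-8.926
  bounce: vy ← 0.48·8.926 = 4.284
Arc 3: start y=0.000, vy=4.284 → t=0.857, apex=0.918, x_land=81.692, impact vy=-4.284
  bounce: vy ← 0.48·4.284 = 2.056
Arc 4: start y=0.000, vy=2.056 → t=0.411, apex=0.211, x_land=87.129, impact vy=-2.056
  bounce: vy ← 0.48·2.056 = 0.987
Arc 5: start y=0.000, vy=0.987 → t=0.197, apex=0.049, x_land=89.739, impact vy=-0.987
  bounce: vy ← 0.48·0.987 = 0.474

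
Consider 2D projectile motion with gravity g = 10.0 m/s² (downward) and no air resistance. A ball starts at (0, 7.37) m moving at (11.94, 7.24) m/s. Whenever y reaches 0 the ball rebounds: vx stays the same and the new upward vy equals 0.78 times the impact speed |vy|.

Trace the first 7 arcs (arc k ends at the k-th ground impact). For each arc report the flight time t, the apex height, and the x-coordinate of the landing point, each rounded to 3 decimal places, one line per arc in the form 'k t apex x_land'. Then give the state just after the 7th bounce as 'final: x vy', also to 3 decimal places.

1 2.138 9.991 25.523
2 2.205 6.078 51.852
3 1.720 3.698 72.389
4 1.342 2.250 88.408
5 1.046 1.369 100.903
6 0.816 0.833 110.649
7 0.637 0.507 118.251
final: 118.251 2.483

Arc 1: start y=7.370, vy=7.240 → t=2.138, apex=9.991, x_land=25.523, impact vy=-14.136
  bounce: vy ← 0.78·14.136 = 11.026
Arc 2: start y=0.000, vy=11.026 → t=2.205, apex=6.078, x_land=51.852, impact vy=-11.026
  bounce: vy ← 0.78·11.026 = 8.600
Arc 3: start y=0.000, vy=8.600 → t=1.720, apex=3.698, x_land=72.389, impact vy=-8.600
  bounce: vy ← 0.78·8.600 = 6.708
Arc 4: start y=0.000, vy=6.708 → t=1.342, apex=2.250, x_land=88.408, impact vy=-6.708
  bounce: vy ← 0.78·6.708 = 5.232
Arc 5: start y=0.000, vy=5.232 → t=1.046, apex=1.369, x_land=100.903, impact vy=-5.232
  bounce: vy ← 0.78·5.232 = 4.081
Arc 6: start y=0.000, vy=4.081 → t=0.816, apex=0.833, x_land=110.649, impact vy=-4.081
  bounce: vy ← 0.78·4.081 = 3.183
Arc 7: start y=0.000, vy=3.183 → t=0.637, apex=0.507, x_land=118.251, impact vy=-3.183
  bounce: vy ← 0.78·3.183 = 2.483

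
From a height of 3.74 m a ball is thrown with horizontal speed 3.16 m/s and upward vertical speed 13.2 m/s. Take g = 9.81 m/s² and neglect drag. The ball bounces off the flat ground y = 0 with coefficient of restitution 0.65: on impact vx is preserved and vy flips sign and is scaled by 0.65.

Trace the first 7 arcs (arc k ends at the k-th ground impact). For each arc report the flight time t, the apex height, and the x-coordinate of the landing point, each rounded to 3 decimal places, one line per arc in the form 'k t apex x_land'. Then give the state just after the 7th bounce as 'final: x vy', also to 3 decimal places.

1 2.950 12.621 9.321
2 2.085 5.332 15.910
3 1.355 2.253 20.194
4 0.881 0.952 22.978
5 0.573 0.402 24.787
6 0.372 0.170 25.964
7 0.242 0.072 26.728
final: 26.728 0.771

Arc 1: start y=3.740, vy=13.200 → t=2.950, apex=12.621, x_land=9.321, impact vy=-15.736
  bounce: vy ← 0.65·15.736 = 10.228
Arc 2: start y=0.000, vy=10.228 → t=2.085, apex=5.332, x_land=15.910, impact vy=-10.228
  bounce: vy ← 0.65·10.228 = 6.648
Arc 3: start y=0.000, vy=6.648 → t=1.355, apex=2.253, x_land=20.194, impact vy=-6.648
  bounce: vy ← 0.65·6.648 = 4.321
Arc 4: start y=0.000, vy=4.321 → t=0.881, apex=0.952, x_land=22.978, impact vy=-4.321
  bounce: vy ← 0.65·4.321 = 2.809
Arc 5: start y=0.000, vy=2.809 → t=0.573, apex=0.402, x_land=24.787, impact vy=-2.809
  bounce: vy ← 0.65·2.809 = 1.826
Arc 6: start y=0.000, vy=1.826 → t=0.372, apex=0.170, x_land=25.964, impact vy=-1.826
  bounce: vy ← 0.65·1.826 = 1.187
Arc 7: start y=0.000, vy=1.187 → t=0.242, apex=0.072, x_land=26.728, impact vy=-1.187
  bounce: vy ← 0.65·1.187 = 0.771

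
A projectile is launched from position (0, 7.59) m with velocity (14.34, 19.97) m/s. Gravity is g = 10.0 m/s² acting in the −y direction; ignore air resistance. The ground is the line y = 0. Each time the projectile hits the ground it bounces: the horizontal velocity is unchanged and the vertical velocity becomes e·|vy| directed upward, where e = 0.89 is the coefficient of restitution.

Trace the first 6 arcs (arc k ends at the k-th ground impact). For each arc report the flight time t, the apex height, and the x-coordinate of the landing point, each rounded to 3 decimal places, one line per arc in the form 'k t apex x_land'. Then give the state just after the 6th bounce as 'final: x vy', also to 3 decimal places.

Arc 1: start y=7.590, vy=19.970 → t=4.343, apex=27.530, x_land=62.286, impact vy=-23.465
  bounce: vy ← 0.89·23.465 = 20.884
Arc 2: start y=0.000, vy=20.884 → t=4.177, apex=21.807, x_land=122.180, impact vy=-20.884
  bounce: vy ← 0.89·20.884 = 18.587
Arc 3: start y=0.000, vy=18.587 → t=3.717, apex=17.273, x_land=175.486, impact vy=-18.587
  bounce: vy ← 0.89·18.587 = 16.542
Arc 4: start y=0.000, vy=16.542 → t=3.308, apex=13.682, x_land=222.929, impact vy=-16.542
  bounce: vy ← 0.89·16.542 = 14.722
Arc 5: start y=0.000, vy=14.722 → t=2.944, apex=10.837, x_land=265.153, impact vy=-14.722
  bounce: vy ← 0.89·14.722 = 13.103
Arc 6: start y=0.000, vy=13.103 → t=2.621, apex=8.584, x_land=302.732, impact vy=-13.103
  bounce: vy ← 0.89·13.103 = 11.662

1 4.343 27.530 62.286
2 4.177 21.807 122.180
3 3.717 17.273 175.486
4 3.308 13.682 222.929
5 2.944 10.837 265.153
6 2.621 8.584 302.732
final: 302.732 11.662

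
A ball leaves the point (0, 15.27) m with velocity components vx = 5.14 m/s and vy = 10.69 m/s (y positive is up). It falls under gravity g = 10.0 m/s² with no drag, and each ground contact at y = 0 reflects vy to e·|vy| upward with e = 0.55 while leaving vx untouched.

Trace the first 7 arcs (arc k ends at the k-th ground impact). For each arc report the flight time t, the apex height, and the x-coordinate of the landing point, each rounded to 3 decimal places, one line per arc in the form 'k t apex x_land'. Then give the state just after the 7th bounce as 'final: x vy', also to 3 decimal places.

1 3.118 20.984 16.024
2 2.253 6.348 27.607
3 1.239 1.920 33.978
4 0.682 0.581 37.482
5 0.375 0.176 39.409
6 0.206 0.053 40.469
7 0.113 0.016 41.051
final: 41.051 0.312

Arc 1: start y=15.270, vy=10.690 → t=3.118, apex=20.984, x_land=16.024, impact vy=-20.486
  bounce: vy ← 0.55·20.486 = 11.267
Arc 2: start y=0.000, vy=11.267 → t=2.253, apex=6.348, x_land=27.607, impact vy=-11.267
  bounce: vy ← 0.55·11.267 = 6.197
Arc 3: start y=0.000, vy=6.197 → t=1.239, apex=1.920, x_land=33.978, impact vy=-6.197
  bounce: vy ← 0.55·6.197 = 3.408
Arc 4: start y=0.000, vy=3.408 → t=0.682, apex=0.581, x_land=37.482, impact vy=-3.408
  bounce: vy ← 0.55·3.408 = 1.875
Arc 5: start y=0.000, vy=1.875 → t=0.375, apex=0.176, x_land=39.409, impact vy=-1.875
  bounce: vy ← 0.55·1.875 = 1.031
Arc 6: start y=0.000, vy=1.031 → t=0.206, apex=0.053, x_land=40.469, impact vy=-1.031
  bounce: vy ← 0.55·1.031 = 0.567
Arc 7: start y=0.000, vy=0.567 → t=0.113, apex=0.016, x_land=41.051, impact vy=-0.567
  bounce: vy ← 0.55·0.567 = 0.312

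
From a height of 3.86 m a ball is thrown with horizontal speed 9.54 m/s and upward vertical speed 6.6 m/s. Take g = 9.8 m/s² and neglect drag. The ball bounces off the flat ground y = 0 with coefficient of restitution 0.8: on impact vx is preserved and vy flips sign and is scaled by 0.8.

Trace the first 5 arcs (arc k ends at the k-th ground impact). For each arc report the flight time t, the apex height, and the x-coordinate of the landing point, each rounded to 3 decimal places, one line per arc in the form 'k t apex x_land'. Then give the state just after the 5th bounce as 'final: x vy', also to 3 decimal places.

Arc 1: start y=3.860, vy=6.600 → t=1.788, apex=6.082, x_land=17.054, impact vy=-10.919
  bounce: vy ← 0.8·10.919 = 8.735
Arc 2: start y=0.000, vy=8.735 → t=1.783, apex=3.893, x_land=34.060, impact vy=-8.735
  bounce: vy ← 0.8·8.735 = 6.988
Arc 3: start y=0.000, vy=6.988 → t=1.426, apex=2.491, x_land=47.665, impact vy=-6.988
  bounce: vy ← 0.8·6.988 = 5.590
Arc 4: start y=0.000, vy=5.590 → t=1.141, apex=1.594, x_land=58.549, impact vy=-5.590
  bounce: vy ← 0.8·5.590 = 4.472
Arc 5: start y=0.000, vy=4.472 → t=0.913, apex=1.020, x_land=67.256, impact vy=-4.472
  bounce: vy ← 0.8·4.472 = 3.578

1 1.788 6.082 17.054
2 1.783 3.893 34.060
3 1.426 2.491 47.665
4 1.141 1.594 58.549
5 0.913 1.020 67.256
final: 67.256 3.578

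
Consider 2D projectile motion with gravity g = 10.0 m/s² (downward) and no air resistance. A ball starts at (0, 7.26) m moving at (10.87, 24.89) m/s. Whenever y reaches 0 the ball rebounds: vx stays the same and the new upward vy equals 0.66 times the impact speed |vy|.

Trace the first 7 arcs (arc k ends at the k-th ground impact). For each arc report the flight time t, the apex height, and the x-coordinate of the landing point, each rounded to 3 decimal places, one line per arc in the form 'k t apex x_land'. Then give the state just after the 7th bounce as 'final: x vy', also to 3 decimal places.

Arc 1: start y=7.260, vy=24.890 → t=5.254, apex=38.236, x_land=57.115, impact vy=-27.653
  bounce: vy ← 0.66·27.653 = 18.251
Arc 2: start y=0.000, vy=18.251 → t=3.650, apex=16.655, x_land=96.793, impact vy=-18.251
  bounce: vy ← 0.66·18.251 = 12.046
Arc 3: start y=0.000, vy=12.046 → t=2.409, apex=7.255, x_land=122.981, impact vy=-12.046
  bounce: vy ← 0.66·12.046 = 7.950
Arc 4: start y=0.000, vy=7.950 → t=1.590, apex=3.160, x_land=140.264, impact vy=-7.950
  bounce: vy ← 0.66·7.950 = 5.247
Arc 5: start y=0.000, vy=5.247 → t=1.049, apex=1.377, x_land=151.672, impact vy=-5.247
  bounce: vy ← 0.66·5.247 = 3.463
Arc 6: start y=0.000, vy=3.463 → t=0.693, apex=0.600, x_land=159.201, impact vy=-3.463
  bounce: vy ← 0.66·3.463 = 2.286
Arc 7: start y=0.000, vy=2.286 → t=0.457, apex=0.261, x_land=164.170, impact vy=-2.286
  bounce: vy ← 0.66·2.286 = 1.509

1 5.254 38.236 57.115
2 3.650 16.655 96.793
3 2.409 7.255 122.981
4 1.590 3.160 140.264
5 1.049 1.377 151.672
6 0.693 0.600 159.201
7 0.457 0.261 164.170
final: 164.170 1.509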